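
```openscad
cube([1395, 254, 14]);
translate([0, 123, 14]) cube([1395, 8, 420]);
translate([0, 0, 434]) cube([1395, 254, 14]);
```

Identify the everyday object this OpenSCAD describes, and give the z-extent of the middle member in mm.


An I-beam. The web height is 420 mm.

Two wide flanges with a thin centred web — an I-beam. Overall 448 mm minus two 14 mm flanges gives a web of 448 − 2·14 = 420 mm.


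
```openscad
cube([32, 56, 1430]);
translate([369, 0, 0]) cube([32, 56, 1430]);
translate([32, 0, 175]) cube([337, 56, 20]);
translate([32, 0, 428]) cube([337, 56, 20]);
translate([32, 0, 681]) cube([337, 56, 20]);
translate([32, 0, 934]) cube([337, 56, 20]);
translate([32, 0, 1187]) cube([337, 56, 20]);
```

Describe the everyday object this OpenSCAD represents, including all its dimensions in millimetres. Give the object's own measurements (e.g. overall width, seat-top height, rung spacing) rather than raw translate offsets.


A straight ladder. Two 32×56 mm vertical rails, 1430 mm tall, stand 401 mm apart (outside-to-outside) with their front faces coplanar on the −y side. 5 rungs, each 56 mm deep and 20 mm tall, span between the inner faces of the rails, front faces flush with the rails. The lowest rung's underside is at z = 175 mm and rungs are spaced 253 mm apart (underside to underside).


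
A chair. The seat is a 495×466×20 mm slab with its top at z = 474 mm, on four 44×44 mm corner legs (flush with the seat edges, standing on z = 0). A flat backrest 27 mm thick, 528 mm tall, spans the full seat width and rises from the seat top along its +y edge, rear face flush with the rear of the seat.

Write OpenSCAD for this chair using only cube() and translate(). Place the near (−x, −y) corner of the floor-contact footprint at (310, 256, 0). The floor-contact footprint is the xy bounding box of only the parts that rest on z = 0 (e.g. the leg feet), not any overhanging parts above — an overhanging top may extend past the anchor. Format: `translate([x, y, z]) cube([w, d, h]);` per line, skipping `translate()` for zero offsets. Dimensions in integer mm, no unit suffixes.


translate([310, 256, 454]) cube([495, 466, 20]);
translate([310, 256, 0]) cube([44, 44, 454]);
translate([761, 256, 0]) cube([44, 44, 454]);
translate([310, 678, 0]) cube([44, 44, 454]);
translate([761, 678, 0]) cube([44, 44, 454]);
translate([310, 695, 474]) cube([495, 27, 528]);


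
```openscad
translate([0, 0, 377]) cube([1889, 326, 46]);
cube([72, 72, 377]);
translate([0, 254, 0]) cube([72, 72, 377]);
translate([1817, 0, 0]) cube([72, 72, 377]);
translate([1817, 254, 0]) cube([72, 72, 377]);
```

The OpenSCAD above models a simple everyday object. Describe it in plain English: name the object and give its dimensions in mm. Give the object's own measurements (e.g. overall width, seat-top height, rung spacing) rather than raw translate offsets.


A long wooden bench with a 1889 mm (x) × 326 mm (y) seat, 46 mm thick, its top surface 423 mm above the floor. Four 72 mm square legs at the seat corners, flush with the edges, run from z = 0 to the seat underside.


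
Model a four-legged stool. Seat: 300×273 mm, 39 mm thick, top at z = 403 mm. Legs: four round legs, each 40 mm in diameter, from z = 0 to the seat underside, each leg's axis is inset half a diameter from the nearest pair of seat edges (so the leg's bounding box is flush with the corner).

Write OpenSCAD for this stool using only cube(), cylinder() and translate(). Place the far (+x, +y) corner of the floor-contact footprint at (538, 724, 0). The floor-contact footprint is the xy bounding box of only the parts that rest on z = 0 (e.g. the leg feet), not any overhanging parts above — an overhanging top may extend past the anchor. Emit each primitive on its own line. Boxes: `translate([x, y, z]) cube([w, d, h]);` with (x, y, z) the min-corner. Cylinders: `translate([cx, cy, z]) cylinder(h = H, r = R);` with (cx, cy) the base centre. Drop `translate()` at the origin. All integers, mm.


// leg_h = 403 - 39 = 364
translate([238, 451, 364]) cube([300, 273, 39]);
translate([258, 471, 0]) cylinder(h = 364, r = 20);
translate([518, 471, 0]) cylinder(h = 364, r = 20);
translate([258, 704, 0]) cylinder(h = 364, r = 20);
translate([518, 704, 0]) cylinder(h = 364, r = 20);


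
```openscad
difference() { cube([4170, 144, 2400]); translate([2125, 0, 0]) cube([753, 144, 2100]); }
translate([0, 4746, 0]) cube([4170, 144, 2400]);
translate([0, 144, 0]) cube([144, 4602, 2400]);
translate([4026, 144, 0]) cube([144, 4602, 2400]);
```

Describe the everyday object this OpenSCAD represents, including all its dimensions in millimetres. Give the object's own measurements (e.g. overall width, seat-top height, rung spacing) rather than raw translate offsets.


A single room: four walls, each 2400 mm tall and 144 mm thick, enclosing an outside footprint 4170×4890 mm (x × y), no floor or roof. The front and back walls (−y and +y sides) run the full x-width; the side walls fit between their inner faces. A door opening 753 mm wide and 2100 mm tall is cut through the front wall from the floor up, its −x edge 2125 mm from the wall's −x end.


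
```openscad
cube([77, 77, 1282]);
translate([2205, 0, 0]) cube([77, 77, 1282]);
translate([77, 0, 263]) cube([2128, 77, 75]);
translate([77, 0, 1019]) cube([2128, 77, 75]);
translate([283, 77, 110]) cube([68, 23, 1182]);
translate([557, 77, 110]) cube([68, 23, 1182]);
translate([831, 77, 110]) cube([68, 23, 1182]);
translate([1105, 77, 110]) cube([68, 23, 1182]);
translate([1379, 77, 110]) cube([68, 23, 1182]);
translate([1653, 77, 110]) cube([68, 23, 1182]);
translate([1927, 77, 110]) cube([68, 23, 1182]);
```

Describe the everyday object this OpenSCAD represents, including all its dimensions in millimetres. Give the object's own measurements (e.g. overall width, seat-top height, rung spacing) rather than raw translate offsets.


A fence section. Two 77×77 mm posts, 1282 mm tall, stand on the floor with a clear span of 2128 mm between their inner faces. Two horizontal rails of 77×75 mm section span the gap between the posts with their undersides at z = 263 mm and z = 1019 mm, flush with the posts' −y face. 7 pickets, each 68 mm wide, 23 mm thick and 1182 mm tall, are fixed to the +y face of the rails with their bottoms at z = 110 mm, spaced across the span with a 206 mm gap after the −x post and between neighbouring pickets, with 210 mm left before the +x post.


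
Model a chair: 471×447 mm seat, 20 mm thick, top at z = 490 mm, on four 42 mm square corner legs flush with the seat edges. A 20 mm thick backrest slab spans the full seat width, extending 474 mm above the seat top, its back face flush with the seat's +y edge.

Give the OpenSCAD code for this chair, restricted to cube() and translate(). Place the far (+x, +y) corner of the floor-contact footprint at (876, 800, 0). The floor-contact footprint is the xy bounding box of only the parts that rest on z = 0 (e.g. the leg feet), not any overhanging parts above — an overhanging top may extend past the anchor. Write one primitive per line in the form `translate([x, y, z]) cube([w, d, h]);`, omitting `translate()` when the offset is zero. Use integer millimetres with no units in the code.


translate([405, 353, 470]) cube([471, 447, 20]);
translate([405, 353, 0]) cube([42, 42, 470]);
translate([834, 353, 0]) cube([42, 42, 470]);
translate([405, 758, 0]) cube([42, 42, 470]);
translate([834, 758, 0]) cube([42, 42, 470]);
translate([405, 780, 490]) cube([471, 20, 474]);


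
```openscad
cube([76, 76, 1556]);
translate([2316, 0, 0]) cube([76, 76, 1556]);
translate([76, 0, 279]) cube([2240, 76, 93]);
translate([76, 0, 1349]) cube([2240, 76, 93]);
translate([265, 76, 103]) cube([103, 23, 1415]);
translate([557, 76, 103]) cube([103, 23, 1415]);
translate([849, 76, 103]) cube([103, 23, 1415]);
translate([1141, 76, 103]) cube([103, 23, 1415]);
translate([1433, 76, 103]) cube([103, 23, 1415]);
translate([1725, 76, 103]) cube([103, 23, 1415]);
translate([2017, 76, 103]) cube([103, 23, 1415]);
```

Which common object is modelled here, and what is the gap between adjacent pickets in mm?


A fence section. The picket gap is 189 mm.

Two posts, two rails, 7 pickets — a fence section. Span 2240 mm holds 7 pickets of 103 mm with 8 equal gaps: ⌊(2240 − 7·103) / 8⌋ = 189 mm.


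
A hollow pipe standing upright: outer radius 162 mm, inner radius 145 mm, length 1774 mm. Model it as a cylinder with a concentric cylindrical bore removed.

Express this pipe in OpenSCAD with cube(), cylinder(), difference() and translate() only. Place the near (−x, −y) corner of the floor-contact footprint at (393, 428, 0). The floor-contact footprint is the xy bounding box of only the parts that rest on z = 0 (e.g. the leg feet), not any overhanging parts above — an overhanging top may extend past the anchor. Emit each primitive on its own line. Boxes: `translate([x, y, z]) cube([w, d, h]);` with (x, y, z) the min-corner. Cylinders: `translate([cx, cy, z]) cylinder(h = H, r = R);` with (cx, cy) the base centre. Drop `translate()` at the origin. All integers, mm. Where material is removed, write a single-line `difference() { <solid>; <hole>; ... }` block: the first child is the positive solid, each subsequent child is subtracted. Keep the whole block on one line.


difference() { translate([555, 590, 0]) cylinder(h = 1774, r = 162); translate([555, 590, 0]) cylinder(h = 1774, r = 145); }


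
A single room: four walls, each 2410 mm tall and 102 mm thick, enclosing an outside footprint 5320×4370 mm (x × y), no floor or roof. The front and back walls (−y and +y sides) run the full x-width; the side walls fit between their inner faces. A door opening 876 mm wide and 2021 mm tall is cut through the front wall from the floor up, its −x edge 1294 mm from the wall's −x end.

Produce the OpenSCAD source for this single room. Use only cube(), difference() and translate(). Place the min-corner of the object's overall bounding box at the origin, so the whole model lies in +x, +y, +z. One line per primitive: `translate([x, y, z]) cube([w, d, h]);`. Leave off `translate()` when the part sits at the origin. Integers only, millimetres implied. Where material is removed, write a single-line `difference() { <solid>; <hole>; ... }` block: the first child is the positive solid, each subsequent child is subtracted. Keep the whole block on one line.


difference() { cube([5320, 102, 2410]); translate([1294, 0, 0]) cube([876, 102, 2021]); }
translate([0, 4268, 0]) cube([5320, 102, 2410]);
translate([0, 102, 0]) cube([102, 4166, 2410]);
translate([5218, 102, 0]) cube([102, 4166, 2410]);


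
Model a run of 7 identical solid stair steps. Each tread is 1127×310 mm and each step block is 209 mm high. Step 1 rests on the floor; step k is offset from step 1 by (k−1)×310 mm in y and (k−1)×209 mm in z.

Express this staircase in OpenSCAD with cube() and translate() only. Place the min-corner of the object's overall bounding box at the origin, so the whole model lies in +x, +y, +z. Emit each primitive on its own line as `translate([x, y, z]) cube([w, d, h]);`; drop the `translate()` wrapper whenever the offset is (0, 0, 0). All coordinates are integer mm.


cube([1127, 310, 209]);
translate([0, 310, 209]) cube([1127, 310, 209]);
translate([0, 620, 418]) cube([1127, 310, 209]);
translate([0, 930, 627]) cube([1127, 310, 209]);
translate([0, 1240, 836]) cube([1127, 310, 209]);
translate([0, 1550, 1045]) cube([1127, 310, 209]);
translate([0, 1860, 1254]) cube([1127, 310, 209]);


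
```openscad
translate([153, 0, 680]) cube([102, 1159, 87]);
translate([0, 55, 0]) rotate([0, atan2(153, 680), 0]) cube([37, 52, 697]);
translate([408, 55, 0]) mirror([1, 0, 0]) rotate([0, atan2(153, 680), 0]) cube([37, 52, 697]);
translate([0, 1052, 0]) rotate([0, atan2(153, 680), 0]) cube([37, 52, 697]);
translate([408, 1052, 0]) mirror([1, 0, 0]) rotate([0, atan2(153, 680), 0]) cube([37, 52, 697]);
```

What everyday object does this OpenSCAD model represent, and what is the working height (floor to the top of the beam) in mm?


A sawhorse. The overall height is 767 mm.

A beam across two mirrored pairs of raked legs — a sawhorse. The beam's underside is at z = 680 (matching the legs' vertical rise in atan2(153, 680)) and the beam is 87 mm tall, so its top is at 680 + 87 = 767 mm. The raked legs top out at the beam's underside, so that is the highest point.


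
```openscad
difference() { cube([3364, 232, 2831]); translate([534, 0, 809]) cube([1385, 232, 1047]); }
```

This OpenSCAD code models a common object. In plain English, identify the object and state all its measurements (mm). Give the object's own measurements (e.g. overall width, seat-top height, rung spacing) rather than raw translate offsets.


A wall 3364 mm long (x), 232 mm thick (y), 2831 mm tall, with a rectangular window opening cut through it. The opening is 1385 mm wide and 1047 mm tall; its sill is at z = 809 mm and its near (−x) edge is 534 mm from the wall's −x end. The opening passes through the full wall thickness.


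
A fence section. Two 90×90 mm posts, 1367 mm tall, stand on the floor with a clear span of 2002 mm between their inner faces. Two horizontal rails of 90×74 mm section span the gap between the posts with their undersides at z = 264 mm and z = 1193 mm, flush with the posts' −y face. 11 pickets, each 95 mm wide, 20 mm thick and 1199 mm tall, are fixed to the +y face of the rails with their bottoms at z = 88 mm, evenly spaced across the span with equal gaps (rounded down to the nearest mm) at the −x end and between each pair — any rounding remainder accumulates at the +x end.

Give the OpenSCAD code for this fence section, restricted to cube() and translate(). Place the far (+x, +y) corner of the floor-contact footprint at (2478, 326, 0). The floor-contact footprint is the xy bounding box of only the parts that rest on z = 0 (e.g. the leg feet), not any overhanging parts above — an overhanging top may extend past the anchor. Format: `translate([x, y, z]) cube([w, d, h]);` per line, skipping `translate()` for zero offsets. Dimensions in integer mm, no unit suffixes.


translate([296, 236, 0]) cube([90, 90, 1367]);
translate([2388, 236, 0]) cube([90, 90, 1367]);
translate([386, 236, 264]) cube([2002, 90, 74]);
translate([386, 236, 1193]) cube([2002, 90, 74]);
translate([465, 326, 88]) cube([95, 20, 1199]);
translate([639, 326, 88]) cube([95, 20, 1199]);
translate([813, 326, 88]) cube([95, 20, 1199]);
translate([987, 326, 88]) cube([95, 20, 1199]);
translate([1161, 326, 88]) cube([95, 20, 1199]);
translate([1335, 326, 88]) cube([95, 20, 1199]);
translate([1509, 326, 88]) cube([95, 20, 1199]);
translate([1683, 326, 88]) cube([95, 20, 1199]);
translate([1857, 326, 88]) cube([95, 20, 1199]);
translate([2031, 326, 88]) cube([95, 20, 1199]);
translate([2205, 326, 88]) cube([95, 20, 1199]);


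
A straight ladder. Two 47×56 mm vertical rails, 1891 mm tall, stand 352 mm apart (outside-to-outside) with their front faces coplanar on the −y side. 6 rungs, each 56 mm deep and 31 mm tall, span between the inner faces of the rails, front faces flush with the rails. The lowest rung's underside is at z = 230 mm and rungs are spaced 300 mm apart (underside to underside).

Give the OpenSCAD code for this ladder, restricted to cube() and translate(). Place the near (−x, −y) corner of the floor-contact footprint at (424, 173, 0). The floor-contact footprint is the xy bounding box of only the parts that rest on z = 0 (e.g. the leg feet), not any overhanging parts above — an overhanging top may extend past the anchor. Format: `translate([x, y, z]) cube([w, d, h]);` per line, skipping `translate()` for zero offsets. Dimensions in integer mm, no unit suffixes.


translate([424, 173, 0]) cube([47, 56, 1891]);
translate([729, 173, 0]) cube([47, 56, 1891]);
translate([471, 173, 230]) cube([258, 56, 31]);
translate([471, 173, 530]) cube([258, 56, 31]);
translate([471, 173, 830]) cube([258, 56, 31]);
translate([471, 173, 1130]) cube([258, 56, 31]);
translate([471, 173, 1430]) cube([258, 56, 31]);
translate([471, 173, 1730]) cube([258, 56, 31]);


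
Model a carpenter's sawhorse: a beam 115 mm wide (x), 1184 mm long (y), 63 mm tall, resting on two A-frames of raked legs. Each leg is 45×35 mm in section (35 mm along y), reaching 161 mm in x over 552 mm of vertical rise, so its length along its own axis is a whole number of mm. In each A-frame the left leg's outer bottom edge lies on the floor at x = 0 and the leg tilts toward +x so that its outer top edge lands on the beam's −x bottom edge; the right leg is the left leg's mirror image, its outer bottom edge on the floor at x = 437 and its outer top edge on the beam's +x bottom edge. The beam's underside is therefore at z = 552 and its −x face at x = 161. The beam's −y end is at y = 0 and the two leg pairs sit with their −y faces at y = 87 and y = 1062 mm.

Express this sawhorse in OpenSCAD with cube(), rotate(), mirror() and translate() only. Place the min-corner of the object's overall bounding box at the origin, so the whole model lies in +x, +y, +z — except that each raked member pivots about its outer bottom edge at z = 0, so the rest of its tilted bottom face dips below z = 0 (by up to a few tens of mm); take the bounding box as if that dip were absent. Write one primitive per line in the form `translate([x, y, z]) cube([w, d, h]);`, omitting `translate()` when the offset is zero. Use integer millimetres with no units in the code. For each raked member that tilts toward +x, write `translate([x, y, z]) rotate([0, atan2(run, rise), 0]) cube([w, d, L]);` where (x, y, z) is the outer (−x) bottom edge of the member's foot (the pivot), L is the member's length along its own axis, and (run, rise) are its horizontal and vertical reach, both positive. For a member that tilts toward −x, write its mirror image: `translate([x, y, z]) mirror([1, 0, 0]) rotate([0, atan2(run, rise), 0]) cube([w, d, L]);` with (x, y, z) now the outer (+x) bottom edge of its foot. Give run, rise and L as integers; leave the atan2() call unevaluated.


// leg length = √(161² + 552²) = 575
// right-leg outer foot x = 2·161 + 115 = 437
// beam min-corner = (161, 0, 552)
translate([161, 0, 552]) cube([115, 1184, 63]);
translate([0, 87, 0]) rotate([0, atan2(161, 552), 0]) cube([45, 35, 575]);
translate([437, 87, 0]) mirror([1, 0, 0]) rotate([0, atan2(161, 552), 0]) cube([45, 35, 575]);
translate([0, 1062, 0]) rotate([0, atan2(161, 552), 0]) cube([45, 35, 575]);
translate([437, 1062, 0]) mirror([1, 0, 0]) rotate([0, atan2(161, 552), 0]) cube([45, 35, 575]);


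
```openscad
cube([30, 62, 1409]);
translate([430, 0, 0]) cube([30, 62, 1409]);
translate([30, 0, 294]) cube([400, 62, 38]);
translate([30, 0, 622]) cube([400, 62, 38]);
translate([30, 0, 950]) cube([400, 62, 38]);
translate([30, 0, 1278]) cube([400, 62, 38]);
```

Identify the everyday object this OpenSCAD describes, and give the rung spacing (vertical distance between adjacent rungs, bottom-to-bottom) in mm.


A ladder. The rung spacing is 328 mm.

Two tall 30×62 posts with 4 short bars between them — a ladder. Adjacent rungs sit at z = 294 and z = 622, so the spacing is 622 − 294 = 328 mm.


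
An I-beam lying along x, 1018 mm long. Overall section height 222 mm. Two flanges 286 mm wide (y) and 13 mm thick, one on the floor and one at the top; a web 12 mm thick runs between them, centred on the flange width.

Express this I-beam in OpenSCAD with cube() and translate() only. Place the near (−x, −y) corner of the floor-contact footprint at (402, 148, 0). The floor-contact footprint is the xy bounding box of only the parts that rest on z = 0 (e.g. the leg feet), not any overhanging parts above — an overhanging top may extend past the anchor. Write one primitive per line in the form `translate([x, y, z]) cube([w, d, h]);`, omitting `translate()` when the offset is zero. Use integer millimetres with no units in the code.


translate([402, 148, 0]) cube([1018, 286, 13]);
translate([402, 285, 13]) cube([1018, 12, 196]);
translate([402, 148, 209]) cube([1018, 286, 13]);


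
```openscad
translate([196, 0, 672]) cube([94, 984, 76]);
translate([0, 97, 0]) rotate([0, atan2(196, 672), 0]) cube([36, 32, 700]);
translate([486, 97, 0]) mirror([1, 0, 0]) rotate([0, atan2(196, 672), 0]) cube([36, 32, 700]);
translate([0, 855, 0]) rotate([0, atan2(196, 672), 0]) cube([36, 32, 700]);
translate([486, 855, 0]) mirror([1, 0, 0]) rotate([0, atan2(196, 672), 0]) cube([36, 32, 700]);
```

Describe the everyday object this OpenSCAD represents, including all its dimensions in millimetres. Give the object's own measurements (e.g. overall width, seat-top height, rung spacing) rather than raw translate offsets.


A sawhorse. A 94×984×76 mm beam (x, y, z) sits on two A-frame leg pairs. Each pair is two raked legs of 36×32 mm section (32 mm along y) splaying symmetrically in x. Each leg rises 672 mm vertically over 196 mm of horizontal reach and is 700 mm long along its own axis. Every leg's outer bottom edge rests on the floor and its outer top edge meets a bottom edge of the beam — the left legs (tilting toward +x) meet the beam's −x bottom edge, the right legs (their mirror images, tilting toward −x) meet its +x bottom edge — so the leg tops tuck under the beam, the beam's underside is 672 mm above the floor, and the feet are 486 mm apart outside-to-outside with the beam centred between them. The two leg pairs are set in 97 mm from either end of the beam.


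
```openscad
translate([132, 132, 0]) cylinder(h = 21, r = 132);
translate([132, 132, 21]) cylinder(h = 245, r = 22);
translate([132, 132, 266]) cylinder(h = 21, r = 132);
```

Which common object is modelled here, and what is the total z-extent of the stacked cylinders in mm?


A spool. The overall height is 287 mm.

Three coaxial cylinders, large–small–large — a spool. Two 21 mm flanges and a 245 mm core give 21 + 245 + 21 = 287 mm.


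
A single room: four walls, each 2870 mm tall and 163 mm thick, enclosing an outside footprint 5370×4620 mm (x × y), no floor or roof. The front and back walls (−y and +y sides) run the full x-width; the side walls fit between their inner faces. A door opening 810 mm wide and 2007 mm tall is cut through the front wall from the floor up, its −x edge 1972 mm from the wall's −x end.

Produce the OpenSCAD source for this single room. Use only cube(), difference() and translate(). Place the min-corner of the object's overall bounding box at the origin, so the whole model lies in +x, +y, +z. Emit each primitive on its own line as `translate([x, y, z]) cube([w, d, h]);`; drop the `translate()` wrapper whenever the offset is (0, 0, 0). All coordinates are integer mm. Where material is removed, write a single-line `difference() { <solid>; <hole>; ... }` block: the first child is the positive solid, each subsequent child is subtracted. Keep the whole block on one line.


difference() { cube([5370, 163, 2870]); translate([1972, 0, 0]) cube([810, 163, 2007]); }
translate([0, 4457, 0]) cube([5370, 163, 2870]);
translate([0, 163, 0]) cube([163, 4294, 2870]);
translate([5207, 163, 0]) cube([163, 4294, 2870]);


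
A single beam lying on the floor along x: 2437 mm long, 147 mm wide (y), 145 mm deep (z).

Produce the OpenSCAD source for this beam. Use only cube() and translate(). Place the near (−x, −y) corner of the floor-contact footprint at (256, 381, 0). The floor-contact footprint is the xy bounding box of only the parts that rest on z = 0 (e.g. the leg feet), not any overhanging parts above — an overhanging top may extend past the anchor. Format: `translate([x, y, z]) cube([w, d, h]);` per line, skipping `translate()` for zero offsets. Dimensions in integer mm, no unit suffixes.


translate([256, 381, 0]) cube([2437, 147, 145]);


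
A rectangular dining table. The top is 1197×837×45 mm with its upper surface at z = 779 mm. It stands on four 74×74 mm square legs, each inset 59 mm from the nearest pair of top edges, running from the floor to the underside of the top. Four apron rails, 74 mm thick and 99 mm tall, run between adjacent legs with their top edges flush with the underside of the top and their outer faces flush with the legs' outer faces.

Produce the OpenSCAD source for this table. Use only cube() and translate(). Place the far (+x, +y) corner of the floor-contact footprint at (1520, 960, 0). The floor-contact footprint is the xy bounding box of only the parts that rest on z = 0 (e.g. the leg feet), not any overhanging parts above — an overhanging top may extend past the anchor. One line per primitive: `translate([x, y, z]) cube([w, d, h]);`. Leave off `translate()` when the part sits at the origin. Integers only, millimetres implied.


// leg_h = 779 - 45 = 734
// apron z = 734 - 99 = 635
translate([382, 182, 734]) cube([1197, 837, 45]);
translate([441, 241, 0]) cube([74, 74, 734]);
translate([1446, 241, 0]) cube([74, 74, 734]);
translate([441, 886, 0]) cube([74, 74, 734]);
translate([1446, 886, 0]) cube([74, 74, 734]);
translate([515, 241, 635]) cube([931, 74, 99]);
translate([515, 886, 635]) cube([931, 74, 99]);
translate([441, 315, 635]) cube([74, 571, 99]);
translate([1446, 315, 635]) cube([74, 571, 99]);


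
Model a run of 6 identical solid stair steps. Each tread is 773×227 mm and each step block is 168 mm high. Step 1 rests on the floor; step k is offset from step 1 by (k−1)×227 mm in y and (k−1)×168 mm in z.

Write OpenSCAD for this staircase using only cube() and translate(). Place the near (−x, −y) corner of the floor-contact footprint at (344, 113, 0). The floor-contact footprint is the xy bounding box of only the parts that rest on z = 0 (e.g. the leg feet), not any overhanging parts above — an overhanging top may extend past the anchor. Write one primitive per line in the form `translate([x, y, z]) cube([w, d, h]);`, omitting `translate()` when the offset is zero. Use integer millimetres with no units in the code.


translate([344, 113, 0]) cube([773, 227, 168]);
translate([344, 340, 168]) cube([773, 227, 168]);
translate([344, 567, 336]) cube([773, 227, 168]);
translate([344, 794, 504]) cube([773, 227, 168]);
translate([344, 1021, 672]) cube([773, 227, 168]);
translate([344, 1248, 840]) cube([773, 227, 168]);


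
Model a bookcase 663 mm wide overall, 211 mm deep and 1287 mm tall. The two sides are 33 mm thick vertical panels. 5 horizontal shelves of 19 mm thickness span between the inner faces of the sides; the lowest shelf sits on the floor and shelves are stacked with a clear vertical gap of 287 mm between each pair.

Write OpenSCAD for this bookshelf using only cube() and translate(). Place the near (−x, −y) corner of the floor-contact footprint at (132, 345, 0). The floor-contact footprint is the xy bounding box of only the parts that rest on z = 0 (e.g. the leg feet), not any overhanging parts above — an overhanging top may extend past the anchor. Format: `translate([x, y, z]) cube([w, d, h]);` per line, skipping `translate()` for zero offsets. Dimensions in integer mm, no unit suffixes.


translate([132, 345, 0]) cube([33, 211, 1287]);
translate([762, 345, 0]) cube([33, 211, 1287]);
translate([165, 345, 0]) cube([597, 211, 19]);
translate([165, 345, 306]) cube([597, 211, 19]);
translate([165, 345, 612]) cube([597, 211, 19]);
translate([165, 345, 918]) cube([597, 211, 19]);
translate([165, 345, 1224]) cube([597, 211, 19]);


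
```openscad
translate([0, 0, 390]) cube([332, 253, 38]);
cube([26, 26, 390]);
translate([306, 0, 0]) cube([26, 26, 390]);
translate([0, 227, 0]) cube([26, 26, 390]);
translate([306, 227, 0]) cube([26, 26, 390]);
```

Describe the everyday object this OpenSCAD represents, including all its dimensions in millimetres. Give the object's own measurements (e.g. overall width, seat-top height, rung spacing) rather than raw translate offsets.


A simple wooden stool: a rectangular seat 332 mm (x) by 253 mm (y), 38 mm thick, top face at z = 428 mm, on four square legs, each 26×26 mm in cross-section. The legs rest on z = 0, each flush with a corner of the seat.


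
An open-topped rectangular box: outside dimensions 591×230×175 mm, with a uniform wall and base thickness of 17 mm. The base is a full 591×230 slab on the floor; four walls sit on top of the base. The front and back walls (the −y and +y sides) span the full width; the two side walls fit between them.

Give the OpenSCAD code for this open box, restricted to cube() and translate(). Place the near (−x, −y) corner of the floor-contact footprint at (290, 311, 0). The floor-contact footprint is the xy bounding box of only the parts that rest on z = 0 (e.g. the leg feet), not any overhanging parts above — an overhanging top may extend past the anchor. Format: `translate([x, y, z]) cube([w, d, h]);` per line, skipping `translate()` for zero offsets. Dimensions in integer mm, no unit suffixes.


translate([290, 311, 0]) cube([591, 230, 17]);
translate([290, 311, 17]) cube([591, 17, 158]);
translate([290, 524, 17]) cube([591, 17, 158]);
translate([290, 328, 17]) cube([17, 196, 158]);
translate([864, 328, 17]) cube([17, 196, 158]);


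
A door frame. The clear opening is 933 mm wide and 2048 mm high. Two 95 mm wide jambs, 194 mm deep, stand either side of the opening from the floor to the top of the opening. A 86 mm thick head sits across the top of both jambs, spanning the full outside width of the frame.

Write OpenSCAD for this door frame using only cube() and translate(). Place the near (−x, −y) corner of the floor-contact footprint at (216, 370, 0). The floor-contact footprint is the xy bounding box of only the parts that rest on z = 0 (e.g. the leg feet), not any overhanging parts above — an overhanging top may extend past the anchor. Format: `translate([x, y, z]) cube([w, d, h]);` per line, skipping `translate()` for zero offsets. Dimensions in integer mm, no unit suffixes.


translate([216, 370, 0]) cube([95, 194, 2048]);
translate([1244, 370, 0]) cube([95, 194, 2048]);
translate([216, 370, 2048]) cube([1123, 194, 86]);


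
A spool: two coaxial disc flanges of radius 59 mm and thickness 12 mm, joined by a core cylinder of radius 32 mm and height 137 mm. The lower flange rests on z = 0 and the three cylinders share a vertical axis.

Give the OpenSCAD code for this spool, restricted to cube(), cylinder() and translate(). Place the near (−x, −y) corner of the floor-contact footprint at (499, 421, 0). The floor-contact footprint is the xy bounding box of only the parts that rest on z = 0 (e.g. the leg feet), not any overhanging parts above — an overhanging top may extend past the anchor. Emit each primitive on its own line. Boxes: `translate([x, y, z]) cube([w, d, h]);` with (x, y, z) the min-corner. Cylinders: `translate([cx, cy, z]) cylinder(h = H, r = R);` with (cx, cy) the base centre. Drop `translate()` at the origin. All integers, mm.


translate([558, 480, 0]) cylinder(h = 12, r = 59);
translate([558, 480, 12]) cylinder(h = 137, r = 32);
translate([558, 480, 149]) cylinder(h = 12, r = 59);


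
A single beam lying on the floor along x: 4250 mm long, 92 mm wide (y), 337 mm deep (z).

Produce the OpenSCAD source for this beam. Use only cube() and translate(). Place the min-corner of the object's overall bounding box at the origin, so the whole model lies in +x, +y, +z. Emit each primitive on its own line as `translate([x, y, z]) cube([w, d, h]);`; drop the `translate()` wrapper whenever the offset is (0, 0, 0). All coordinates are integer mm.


cube([4250, 92, 337]);


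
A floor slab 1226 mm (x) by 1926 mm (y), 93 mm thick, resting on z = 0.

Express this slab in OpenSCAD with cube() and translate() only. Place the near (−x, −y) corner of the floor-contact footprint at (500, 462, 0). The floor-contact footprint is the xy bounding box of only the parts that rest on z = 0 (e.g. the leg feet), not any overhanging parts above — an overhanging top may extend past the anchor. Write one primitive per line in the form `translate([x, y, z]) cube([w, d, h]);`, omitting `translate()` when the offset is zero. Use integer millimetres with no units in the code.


translate([500, 462, 0]) cube([1226, 1926, 93]);


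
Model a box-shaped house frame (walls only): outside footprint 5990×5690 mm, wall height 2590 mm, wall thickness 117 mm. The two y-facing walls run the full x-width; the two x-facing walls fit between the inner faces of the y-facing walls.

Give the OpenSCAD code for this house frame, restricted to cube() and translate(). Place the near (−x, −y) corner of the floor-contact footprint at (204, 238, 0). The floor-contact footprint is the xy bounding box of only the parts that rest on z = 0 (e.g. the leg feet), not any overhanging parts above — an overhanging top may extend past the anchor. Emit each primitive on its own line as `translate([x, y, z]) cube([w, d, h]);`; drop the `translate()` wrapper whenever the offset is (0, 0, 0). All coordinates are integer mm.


translate([204, 238, 0]) cube([5990, 117, 2590]);
translate([204, 5811, 0]) cube([5990, 117, 2590]);
translate([204, 355, 0]) cube([117, 5456, 2590]);
translate([6077, 355, 0]) cube([117, 5456, 2590]);


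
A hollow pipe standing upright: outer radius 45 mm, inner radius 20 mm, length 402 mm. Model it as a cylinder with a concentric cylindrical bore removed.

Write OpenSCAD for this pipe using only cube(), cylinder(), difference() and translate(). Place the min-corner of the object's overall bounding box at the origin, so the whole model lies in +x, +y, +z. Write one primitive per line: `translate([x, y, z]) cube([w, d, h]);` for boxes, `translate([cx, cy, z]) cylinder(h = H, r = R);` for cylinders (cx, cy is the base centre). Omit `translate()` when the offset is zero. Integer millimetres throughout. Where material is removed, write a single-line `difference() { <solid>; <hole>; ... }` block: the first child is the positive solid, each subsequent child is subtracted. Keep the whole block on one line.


difference() { translate([45, 45, 0]) cylinder(h = 402, r = 45); translate([45, 45, 0]) cylinder(h = 402, r = 20); }


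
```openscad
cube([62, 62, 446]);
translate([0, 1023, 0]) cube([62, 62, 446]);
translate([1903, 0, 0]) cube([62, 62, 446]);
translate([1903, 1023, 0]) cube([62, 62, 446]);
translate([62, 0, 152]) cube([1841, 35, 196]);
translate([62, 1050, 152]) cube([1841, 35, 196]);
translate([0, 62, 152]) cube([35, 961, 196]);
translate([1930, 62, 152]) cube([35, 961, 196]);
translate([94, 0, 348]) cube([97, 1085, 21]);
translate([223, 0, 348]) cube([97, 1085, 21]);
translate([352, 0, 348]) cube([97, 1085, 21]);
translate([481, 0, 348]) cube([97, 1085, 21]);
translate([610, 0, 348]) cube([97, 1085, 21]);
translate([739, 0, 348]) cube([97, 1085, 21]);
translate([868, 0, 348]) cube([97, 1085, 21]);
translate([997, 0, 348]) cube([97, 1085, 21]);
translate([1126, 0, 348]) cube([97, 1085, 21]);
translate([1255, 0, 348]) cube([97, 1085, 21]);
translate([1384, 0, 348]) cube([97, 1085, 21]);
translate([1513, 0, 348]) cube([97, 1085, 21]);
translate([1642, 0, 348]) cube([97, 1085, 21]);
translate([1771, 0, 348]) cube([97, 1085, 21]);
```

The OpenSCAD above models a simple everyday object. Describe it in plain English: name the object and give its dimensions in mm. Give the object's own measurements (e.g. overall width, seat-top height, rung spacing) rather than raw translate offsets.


A bed frame 1965 mm long (x) by 1085 mm wide (y). Four 62×62 mm corner posts, 446 mm tall, at the corners of the footprint. Four rails of 35 mm thickness and 196 mm height run between adjacent posts with their undersides at z = 152 mm, their outer faces flush with the outside of the frame (the two x-running rails run between the posts' inner faces; the two y-running rails run between the posts' inner faces). 14 slats, each 97 mm wide (x) and 21 mm thick, lie across the top of the two x-running rails, running the full 1085 mm width of the frame in y; along x they sit between the end posts with a 32 mm gap after the −x posts and between neighbouring slats, leaving 35 mm before the +x posts.


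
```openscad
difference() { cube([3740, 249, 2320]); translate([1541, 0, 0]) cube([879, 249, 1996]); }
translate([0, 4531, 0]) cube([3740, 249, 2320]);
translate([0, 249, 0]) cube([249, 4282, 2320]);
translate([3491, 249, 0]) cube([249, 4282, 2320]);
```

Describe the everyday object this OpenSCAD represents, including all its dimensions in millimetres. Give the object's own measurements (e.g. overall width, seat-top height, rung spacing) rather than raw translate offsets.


A single room: four walls, each 2320 mm tall and 249 mm thick, enclosing an outside footprint 3740×4780 mm (x × y), no floor or roof. The front and back walls (−y and +y sides) run the full x-width; the side walls fit between their inner faces. A door opening 879 mm wide and 1996 mm tall is cut through the front wall from the floor up, its −x edge 1541 mm from the wall's −x end.


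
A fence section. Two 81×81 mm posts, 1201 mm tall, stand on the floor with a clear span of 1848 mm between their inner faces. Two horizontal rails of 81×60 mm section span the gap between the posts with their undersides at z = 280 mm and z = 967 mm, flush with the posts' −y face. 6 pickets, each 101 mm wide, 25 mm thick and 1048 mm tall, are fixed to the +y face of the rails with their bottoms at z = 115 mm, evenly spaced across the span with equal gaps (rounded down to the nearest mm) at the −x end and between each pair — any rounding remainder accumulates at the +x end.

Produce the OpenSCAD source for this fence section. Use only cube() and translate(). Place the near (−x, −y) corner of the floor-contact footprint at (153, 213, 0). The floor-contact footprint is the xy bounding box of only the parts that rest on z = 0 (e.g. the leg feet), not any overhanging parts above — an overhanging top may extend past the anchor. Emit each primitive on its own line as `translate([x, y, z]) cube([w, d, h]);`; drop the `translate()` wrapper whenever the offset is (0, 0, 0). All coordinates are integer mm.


translate([153, 213, 0]) cube([81, 81, 1201]);
translate([2082, 213, 0]) cube([81, 81, 1201]);
translate([234, 213, 280]) cube([1848, 81, 60]);
translate([234, 213, 967]) cube([1848, 81, 60]);
translate([411, 294, 115]) cube([101, 25, 1048]);
translate([689, 294, 115]) cube([101, 25, 1048]);
translate([967, 294, 115]) cube([101, 25, 1048]);
translate([1245, 294, 115]) cube([101, 25, 1048]);
translate([1523, 294, 115]) cube([101, 25, 1048]);
translate([1801, 294, 115]) cube([101, 25, 1048]);


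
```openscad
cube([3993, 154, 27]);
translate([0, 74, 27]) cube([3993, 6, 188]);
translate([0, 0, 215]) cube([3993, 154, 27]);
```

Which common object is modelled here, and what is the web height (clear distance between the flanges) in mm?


An I-beam. The web height is 188 mm.

Two wide flanges with a thin centred web — an I-beam. Overall 242 mm minus two 27 mm flanges gives a web of 242 − 2·27 = 188 mm.


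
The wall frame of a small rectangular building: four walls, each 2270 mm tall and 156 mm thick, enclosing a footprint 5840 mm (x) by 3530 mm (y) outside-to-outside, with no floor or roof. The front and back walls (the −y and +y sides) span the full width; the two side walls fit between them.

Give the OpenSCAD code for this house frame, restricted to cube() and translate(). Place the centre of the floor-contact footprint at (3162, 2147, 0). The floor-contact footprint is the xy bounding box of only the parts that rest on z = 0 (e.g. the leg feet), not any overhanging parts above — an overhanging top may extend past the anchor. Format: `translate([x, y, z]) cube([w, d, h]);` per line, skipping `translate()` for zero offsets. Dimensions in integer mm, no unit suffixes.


translate([242, 382, 0]) cube([5840, 156, 2270]);
translate([242, 3756, 0]) cube([5840, 156, 2270]);
translate([242, 538, 0]) cube([156, 3218, 2270]);
translate([5926, 538, 0]) cube([156, 3218, 2270]);


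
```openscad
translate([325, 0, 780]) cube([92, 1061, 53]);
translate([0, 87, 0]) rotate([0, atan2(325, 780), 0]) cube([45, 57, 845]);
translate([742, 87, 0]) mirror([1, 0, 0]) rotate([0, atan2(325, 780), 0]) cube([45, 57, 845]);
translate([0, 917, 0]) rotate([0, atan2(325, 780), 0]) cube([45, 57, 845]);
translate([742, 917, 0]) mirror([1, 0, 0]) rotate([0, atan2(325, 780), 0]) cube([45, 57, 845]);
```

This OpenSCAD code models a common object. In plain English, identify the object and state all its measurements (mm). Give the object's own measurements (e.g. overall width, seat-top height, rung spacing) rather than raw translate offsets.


A sawhorse. A 92×1061×53 mm beam (x, y, z) sits on two A-frame leg pairs. Each pair is two raked legs of 45×57 mm section (57 mm along y) splaying symmetrically in x. Each leg rises 780 mm vertically over 325 mm of horizontal reach and is 845 mm long along its own axis. Every leg's outer bottom edge rests on the floor and its outer top edge meets a bottom edge of the beam — the left legs (tilting toward +x) meet the beam's −x bottom edge, the right legs (their mirror images, tilting toward −x) meet its +x bottom edge — so the leg tops tuck under the beam, the beam's underside is 780 mm above the floor, and the feet are 742 mm apart outside-to-outside with the beam centred between them. The two leg pairs are set in 87 mm from either end of the beam.
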